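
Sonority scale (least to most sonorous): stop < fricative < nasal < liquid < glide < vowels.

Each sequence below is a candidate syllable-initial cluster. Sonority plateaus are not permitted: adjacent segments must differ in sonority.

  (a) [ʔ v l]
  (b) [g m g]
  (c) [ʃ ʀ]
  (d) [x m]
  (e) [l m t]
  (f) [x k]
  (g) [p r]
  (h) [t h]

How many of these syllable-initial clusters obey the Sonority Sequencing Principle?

5

(a) [ʔ v l]: profile 1-2-4 — obeys.
(b) [g m g]: profile 1-3-1 — violates.
(c) [ʃ ʀ]: profile 2-4 — obeys.
(d) [x m]: profile 2-3 — obeys.
(e) [l m t]: profile 4-3-1 — violates.
(f) [x k]: profile 2-1 — violates.
(g) [p r]: profile 1-4 — obeys.
(h) [t h]: profile 1-2 — obeys.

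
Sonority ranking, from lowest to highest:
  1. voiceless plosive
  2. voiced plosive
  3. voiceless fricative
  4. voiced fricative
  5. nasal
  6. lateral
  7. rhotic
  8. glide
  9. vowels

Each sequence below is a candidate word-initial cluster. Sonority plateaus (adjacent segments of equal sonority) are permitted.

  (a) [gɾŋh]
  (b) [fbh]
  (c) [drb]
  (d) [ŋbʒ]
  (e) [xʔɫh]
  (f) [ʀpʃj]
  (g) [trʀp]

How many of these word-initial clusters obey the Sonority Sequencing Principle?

0

(a) sonority 2-7-5-3: ill-formed.
(b) sonority 3-2-3: ill-formed.
(c) sonority 2-7-2: ill-formed.
(d) sonority 5-2-4: ill-formed.
(e) sonority 3-1-6-3: ill-formed.
(f) sonority 7-1-3-8: ill-formed.
(g) sonority 1-7-7-1: ill-formed.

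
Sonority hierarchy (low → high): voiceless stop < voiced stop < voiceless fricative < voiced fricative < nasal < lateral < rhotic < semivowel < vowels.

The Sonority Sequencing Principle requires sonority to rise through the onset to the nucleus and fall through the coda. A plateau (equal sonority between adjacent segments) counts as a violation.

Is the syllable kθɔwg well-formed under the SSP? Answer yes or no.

yes

Onset: /k/ is a voiceless stop (sonority 1), /θ/ is a voiceless fricative (sonority 3); then the nucleus /ɔ/ (sonority 9).
Onset profile 1-3-9 — rises to the nucleus.
Coda: /w/ is a semivowel (sonority 8), /g/ is a voiced stop (sonority 2).
Coda profile 9-8-2 — falls from the nucleus.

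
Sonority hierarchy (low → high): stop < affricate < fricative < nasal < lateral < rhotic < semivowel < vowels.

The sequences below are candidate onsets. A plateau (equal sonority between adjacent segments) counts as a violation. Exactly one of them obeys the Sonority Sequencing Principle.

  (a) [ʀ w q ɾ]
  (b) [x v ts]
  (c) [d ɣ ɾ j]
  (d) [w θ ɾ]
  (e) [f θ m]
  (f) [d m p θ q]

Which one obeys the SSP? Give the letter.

c

(a) [ʀ w q ɾ]: profile 6-7-1-6 — violates.
(b) [x v ts]: profile 3-3-2 — violates.
(c) [d ɣ ɾ j]: profile 1-3-6-7 — obeys.
(d) [w θ ɾ]: profile 7-3-6 — violates.
(e) [f θ m]: profile 3-3-4 — violates.
(f) [d m p θ q]: profile 1-4-1-3-1 — violates.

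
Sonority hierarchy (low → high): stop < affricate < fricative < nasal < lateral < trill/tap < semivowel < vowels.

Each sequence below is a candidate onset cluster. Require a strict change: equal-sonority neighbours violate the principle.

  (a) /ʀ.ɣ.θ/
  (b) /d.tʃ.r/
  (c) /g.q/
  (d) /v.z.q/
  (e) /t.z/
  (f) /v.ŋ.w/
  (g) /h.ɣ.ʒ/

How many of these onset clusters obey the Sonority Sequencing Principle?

3

(a) /ʀ.ɣ.θ/: profile 6-3-3 — violates.
(b) /d.tʃ.r/: profile 1-2-6 — obeys.
(c) /g.q/: profile 1-1 — violates.
(d) /v.z.q/: profile 3-3-1 — violates.
(e) /t.z/: profile 1-3 — obeys.
(f) /v.ŋ.w/: profile 3-4-7 — obeys.
(g) /h.ɣ.ʒ/: profile 3-3-3 — violates.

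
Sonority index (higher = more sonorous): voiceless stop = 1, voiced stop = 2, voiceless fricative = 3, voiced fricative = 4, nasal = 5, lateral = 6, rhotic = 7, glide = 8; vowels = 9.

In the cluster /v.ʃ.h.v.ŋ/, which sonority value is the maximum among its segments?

/v/ — voiced fricative, sonority 4.
/ʃ/ — voiceless fricative, sonority 3.
/h/ — voiceless fricative, sonority 3.
/v/ — voiced fricative, sonority 4.
/ŋ/ — nasal, sonority 5.
The maximum is 5.

5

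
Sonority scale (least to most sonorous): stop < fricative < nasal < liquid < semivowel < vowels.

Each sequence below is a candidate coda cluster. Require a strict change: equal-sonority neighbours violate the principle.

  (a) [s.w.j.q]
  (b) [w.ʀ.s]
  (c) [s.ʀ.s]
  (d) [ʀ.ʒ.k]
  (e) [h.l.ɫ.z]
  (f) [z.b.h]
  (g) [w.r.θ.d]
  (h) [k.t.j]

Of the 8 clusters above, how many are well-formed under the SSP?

3

(a) [s.w.j.q]: profile 2-5-5-1 — violates.
(b) [w.ʀ.s]: profile 5-4-2 — obeys.
(c) [s.ʀ.s]: profile 2-4-2 — violates.
(d) [ʀ.ʒ.k]: profile 4-2-1 — obeys.
(e) [h.l.ɫ.z]: profile 2-4-4-2 — violates.
(f) [z.b.h]: profile 2-1-2 — violates.
(g) [w.r.θ.d]: profile 5-4-2-1 — obeys.
(h) [k.t.j]: profile 1-1-5 — violates.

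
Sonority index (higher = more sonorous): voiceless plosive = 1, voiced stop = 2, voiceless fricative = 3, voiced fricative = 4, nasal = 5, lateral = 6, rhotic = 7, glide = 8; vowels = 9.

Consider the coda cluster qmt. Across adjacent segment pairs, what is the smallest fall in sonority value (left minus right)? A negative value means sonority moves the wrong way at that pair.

-4

/q/: voiceless plosive = 1.
/m/: nasal = 5.
/t/: voiceless plosive = 1.
/q/→/m/: change -4.
/m/→/t/: change +4.
Minimum = -4.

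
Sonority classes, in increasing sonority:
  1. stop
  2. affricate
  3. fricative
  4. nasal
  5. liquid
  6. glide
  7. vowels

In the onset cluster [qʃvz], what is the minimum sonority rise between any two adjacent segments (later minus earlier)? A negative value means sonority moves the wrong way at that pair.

0

/q/: stop = 1.
/ʃ/: fricative = 3.
/v/: fricative = 3.
/z/: fricative = 3.
/q/→/ʃ/: change +2.
/ʃ/→/v/: change +0.
/v/→/z/: change +0.
Minimum = 0.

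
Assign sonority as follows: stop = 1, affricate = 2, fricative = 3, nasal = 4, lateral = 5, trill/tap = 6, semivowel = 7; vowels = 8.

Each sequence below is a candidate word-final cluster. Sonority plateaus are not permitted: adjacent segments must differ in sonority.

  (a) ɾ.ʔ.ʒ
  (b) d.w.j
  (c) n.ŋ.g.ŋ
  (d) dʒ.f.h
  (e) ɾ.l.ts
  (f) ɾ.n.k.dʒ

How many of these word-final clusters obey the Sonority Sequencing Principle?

(a) 6-1-3 → violates
(b) 1-7-7 → violates
(c) 4-4-1-4 → violates
(d) 2-3-3 → violates
(e) 6-5-2 → obeys
(f) 6-4-1-2 → violates

1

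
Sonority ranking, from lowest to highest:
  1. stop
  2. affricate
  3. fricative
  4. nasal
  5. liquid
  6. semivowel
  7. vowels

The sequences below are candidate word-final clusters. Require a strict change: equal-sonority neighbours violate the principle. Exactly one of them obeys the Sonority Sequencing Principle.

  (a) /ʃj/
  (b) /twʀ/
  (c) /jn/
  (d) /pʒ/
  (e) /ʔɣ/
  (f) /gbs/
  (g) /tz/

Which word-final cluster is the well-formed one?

c

(a) 3-6 → violates
(b) 1-6-5 → violates
(c) 6-4 → obeys
(d) 1-3 → violates
(e) 1-3 → violates
(f) 1-1-3 → violates
(g) 1-3 → violates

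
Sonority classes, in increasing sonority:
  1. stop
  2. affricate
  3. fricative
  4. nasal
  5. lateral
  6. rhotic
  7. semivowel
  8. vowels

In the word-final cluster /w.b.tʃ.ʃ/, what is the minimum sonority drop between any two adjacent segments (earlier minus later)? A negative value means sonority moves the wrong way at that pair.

-1

/w/: semivowel = 7.
/b/: stop = 1.
/tʃ/: affricate = 2.
/ʃ/: fricative = 3.
/w/→/b/: change +6.
/b/→/tʃ/: change -1.
/tʃ/→/ʃ/: change -1.
Minimum = -1.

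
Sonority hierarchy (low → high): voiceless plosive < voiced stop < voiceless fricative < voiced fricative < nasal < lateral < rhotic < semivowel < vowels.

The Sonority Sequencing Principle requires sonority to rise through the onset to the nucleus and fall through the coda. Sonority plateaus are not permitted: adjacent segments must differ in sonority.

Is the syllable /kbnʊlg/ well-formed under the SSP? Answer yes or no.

Onset: /k/ is a voiceless plosive (sonority 1), /b/ is a voiced stop (sonority 2), /n/ is a nasal (sonority 5); then the nucleus /ʊ/ (sonority 9).
Onset profile 1-2-5-9 — rises to the nucleus.
Coda: /l/ is a lateral (sonority 6), /g/ is a voiced stop (sonority 2).
Coda profile 9-6-2 — falls from the nucleus.

yes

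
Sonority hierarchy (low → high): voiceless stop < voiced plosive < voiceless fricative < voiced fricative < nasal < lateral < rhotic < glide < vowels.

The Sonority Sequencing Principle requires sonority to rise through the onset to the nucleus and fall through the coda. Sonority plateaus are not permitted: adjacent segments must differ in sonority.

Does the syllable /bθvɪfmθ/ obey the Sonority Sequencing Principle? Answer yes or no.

Onset: /b/ is a voiced plosive (sonority 2), /θ/ is a voiceless fricative (sonority 3), /v/ is a voiced fricative (sonority 4); then the nucleus /ɪ/ (sonority 9).
Onset profile 2-3-4-9 — rises to the nucleus.
Coda: /f/ is a voiceless fricative (sonority 3), /m/ is a nasal (sonority 5), /θ/ is a voiceless fricative (sonority 3).
Coda profile 9-3-5-3 — does not strictly fall throughout.

no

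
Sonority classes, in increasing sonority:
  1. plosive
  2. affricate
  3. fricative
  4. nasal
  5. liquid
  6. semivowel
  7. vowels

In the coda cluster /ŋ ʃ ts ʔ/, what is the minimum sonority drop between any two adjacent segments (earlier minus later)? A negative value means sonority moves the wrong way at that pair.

/ŋ/ — nasal, sonority 4.
/ʃ/ — fricative, sonority 3.
/ts/ — affricate, sonority 2.
/ʔ/ — plosive, sonority 1.
/ŋ/→/ʃ/: change +1.
/ʃ/→/ts/: change +1.
/ts/→/ʔ/: change +1.
Minimum = 1.

1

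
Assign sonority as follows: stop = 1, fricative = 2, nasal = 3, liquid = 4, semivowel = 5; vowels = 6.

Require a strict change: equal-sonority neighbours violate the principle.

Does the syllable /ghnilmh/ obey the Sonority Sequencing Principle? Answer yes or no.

yes

Onset: /g/ is a stop (sonority 1), /h/ is a fricative (sonority 2), /n/ is a nasal (sonority 3); then the nucleus /i/ (sonority 6).
Onset profile 1-2-3-6 — rises to the nucleus.
Coda: /l/ is a liquid (sonority 4), /m/ is a nasal (sonority 3), /h/ is a fricative (sonority 2).
Coda profile 6-4-3-2 — falls from the nucleus.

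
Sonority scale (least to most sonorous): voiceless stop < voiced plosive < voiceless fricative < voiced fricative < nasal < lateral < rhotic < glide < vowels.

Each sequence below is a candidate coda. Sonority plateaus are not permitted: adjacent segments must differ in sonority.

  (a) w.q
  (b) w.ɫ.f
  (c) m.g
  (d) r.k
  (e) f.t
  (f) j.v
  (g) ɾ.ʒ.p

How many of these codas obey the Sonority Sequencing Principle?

(a) w.q: profile 8-1 — obeys.
(b) w.ɫ.f: profile 8-6-3 — obeys.
(c) m.g: profile 5-2 — obeys.
(d) r.k: profile 7-1 — obeys.
(e) f.t: profile 3-1 — obeys.
(f) j.v: profile 8-4 — obeys.
(g) ɾ.ʒ.p: profile 7-4-1 — obeys.

7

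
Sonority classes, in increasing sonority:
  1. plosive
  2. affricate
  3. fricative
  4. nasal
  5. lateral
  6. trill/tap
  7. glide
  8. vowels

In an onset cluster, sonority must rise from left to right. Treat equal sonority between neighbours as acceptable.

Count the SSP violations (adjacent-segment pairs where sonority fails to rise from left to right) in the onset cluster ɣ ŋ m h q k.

2

/ɣ/ is a fricative (sonority 3).
/ŋ/ is a nasal (sonority 4).
/m/ is a nasal (sonority 4).
/h/ is a fricative (sonority 3).
/q/ is a plosive (sonority 1).
/k/ is a plosive (sonority 1).
/ɣ/→/ŋ/: 3→4 (rises) — ok.
/ŋ/→/m/: 4→4 (plateau, allowed) — ok.
/m/→/h/: 4→3 (does not rise) — violation.
/h/→/q/: 3→1 (does not rise) — violation.
/q/→/k/: 1→1 (plateau, allowed) — ok.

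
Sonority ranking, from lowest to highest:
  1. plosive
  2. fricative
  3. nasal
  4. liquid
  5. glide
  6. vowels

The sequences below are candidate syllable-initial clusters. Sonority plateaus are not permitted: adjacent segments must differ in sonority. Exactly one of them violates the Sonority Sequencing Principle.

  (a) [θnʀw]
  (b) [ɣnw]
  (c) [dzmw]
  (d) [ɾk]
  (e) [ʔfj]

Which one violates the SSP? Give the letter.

d

(a) [θnʀw]: profile 2-3-4-5 — obeys.
(b) [ɣnw]: profile 2-3-5 — obeys.
(c) [dzmw]: profile 1-2-3-5 — obeys.
(d) [ɾk]: profile 4-1 — violates.
(e) [ʔfj]: profile 1-2-5 — obeys.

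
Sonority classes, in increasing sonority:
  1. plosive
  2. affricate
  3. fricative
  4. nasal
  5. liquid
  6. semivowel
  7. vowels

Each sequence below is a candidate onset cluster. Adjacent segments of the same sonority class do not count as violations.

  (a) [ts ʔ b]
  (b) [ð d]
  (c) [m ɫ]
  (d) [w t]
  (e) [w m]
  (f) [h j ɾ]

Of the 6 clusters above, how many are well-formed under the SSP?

(a) sonority 2-1-1: ill-formed.
(b) sonority 3-1: ill-formed.
(c) sonority 4-5: well-formed.
(d) sonority 6-1: ill-formed.
(e) sonority 6-4: ill-formed.
(f) sonority 3-6-5: ill-formed.

1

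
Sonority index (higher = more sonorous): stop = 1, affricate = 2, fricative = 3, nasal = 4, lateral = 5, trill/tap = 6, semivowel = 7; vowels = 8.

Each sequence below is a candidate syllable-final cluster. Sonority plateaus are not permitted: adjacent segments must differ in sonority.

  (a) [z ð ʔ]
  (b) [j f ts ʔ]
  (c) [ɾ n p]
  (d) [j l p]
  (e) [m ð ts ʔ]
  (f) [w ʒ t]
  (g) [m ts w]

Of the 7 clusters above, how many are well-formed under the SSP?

(a) 3-3-1 → violates
(b) 7-3-2-1 → obeys
(c) 6-4-1 → obeys
(d) 7-5-1 → obeys
(e) 4-3-2-1 → obeys
(f) 7-3-1 → obeys
(g) 4-2-7 → violates

5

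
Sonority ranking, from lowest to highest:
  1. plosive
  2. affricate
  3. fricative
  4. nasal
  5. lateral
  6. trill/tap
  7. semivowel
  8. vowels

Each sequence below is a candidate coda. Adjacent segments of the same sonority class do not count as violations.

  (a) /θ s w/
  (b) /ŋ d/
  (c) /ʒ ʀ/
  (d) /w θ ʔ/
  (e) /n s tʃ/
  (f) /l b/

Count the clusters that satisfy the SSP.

(a) 3-3-7 → violates
(b) 4-1 → obeys
(c) 3-6 → violates
(d) 7-3-1 → obeys
(e) 4-3-2 → obeys
(f) 5-1 → obeys

4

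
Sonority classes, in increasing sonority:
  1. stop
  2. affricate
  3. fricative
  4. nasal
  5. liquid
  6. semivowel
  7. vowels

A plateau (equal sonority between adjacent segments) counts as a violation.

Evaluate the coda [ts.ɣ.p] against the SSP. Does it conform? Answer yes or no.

/ts/ is an affricate (sonority 2).
/ɣ/ is a fricative (sonority 3).
/p/ is a stop (sonority 1).
The profile is 2-3-1. Between /ts/ (2) and /ɣ/ (3) sonority does not fall, so the cluster violates the SSP.

no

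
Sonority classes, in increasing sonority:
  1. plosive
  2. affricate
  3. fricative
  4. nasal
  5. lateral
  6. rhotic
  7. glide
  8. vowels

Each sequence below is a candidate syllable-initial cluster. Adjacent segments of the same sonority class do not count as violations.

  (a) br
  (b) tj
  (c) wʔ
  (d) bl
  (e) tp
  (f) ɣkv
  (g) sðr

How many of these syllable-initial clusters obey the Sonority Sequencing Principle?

5

(a) 1-6 → obeys
(b) 1-7 → obeys
(c) 7-1 → violates
(d) 1-5 → obeys
(e) 1-1 → obeys
(f) 3-1-3 → violates
(g) 3-3-6 → obeys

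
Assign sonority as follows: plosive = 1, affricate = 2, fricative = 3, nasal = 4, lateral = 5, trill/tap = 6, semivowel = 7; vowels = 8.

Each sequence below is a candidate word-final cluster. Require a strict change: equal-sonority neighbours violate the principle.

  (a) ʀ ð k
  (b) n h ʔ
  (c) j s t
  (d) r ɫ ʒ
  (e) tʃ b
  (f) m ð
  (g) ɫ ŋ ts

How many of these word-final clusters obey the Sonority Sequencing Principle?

(a) sonority 6-3-1: well-formed.
(b) sonority 4-3-1: well-formed.
(c) sonority 7-3-1: well-formed.
(d) sonority 6-5-3: well-formed.
(e) sonority 2-1: well-formed.
(f) sonority 4-3: well-formed.
(g) sonority 5-4-2: well-formed.

7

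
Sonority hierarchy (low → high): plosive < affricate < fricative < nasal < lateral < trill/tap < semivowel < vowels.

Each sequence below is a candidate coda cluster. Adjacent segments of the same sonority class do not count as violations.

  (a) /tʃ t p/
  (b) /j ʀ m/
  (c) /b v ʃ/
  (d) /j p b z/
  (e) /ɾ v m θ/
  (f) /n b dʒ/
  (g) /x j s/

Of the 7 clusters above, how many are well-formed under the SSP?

(a) /tʃ t p/: profile 2-1-1 — obeys.
(b) /j ʀ m/: profile 7-6-4 — obeys.
(c) /b v ʃ/: profile 1-3-3 — violates.
(d) /j p b z/: profile 7-1-1-3 — violates.
(e) /ɾ v m θ/: profile 6-3-4-3 — violates.
(f) /n b dʒ/: profile 4-1-2 — violates.
(g) /x j s/: profile 3-7-3 — violates.

2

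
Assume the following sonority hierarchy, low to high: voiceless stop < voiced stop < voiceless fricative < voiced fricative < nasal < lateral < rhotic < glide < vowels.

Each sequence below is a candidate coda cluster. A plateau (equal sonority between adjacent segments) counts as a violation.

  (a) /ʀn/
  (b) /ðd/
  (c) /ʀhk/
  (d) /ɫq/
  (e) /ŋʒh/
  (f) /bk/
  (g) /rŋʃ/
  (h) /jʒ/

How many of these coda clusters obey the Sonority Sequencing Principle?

8

(a) sonority 7-5: well-formed.
(b) sonority 4-2: well-formed.
(c) sonority 7-3-1: well-formed.
(d) sonority 6-1: well-formed.
(e) sonority 5-4-3: well-formed.
(f) sonority 2-1: well-formed.
(g) sonority 7-5-3: well-formed.
(h) sonority 8-4: well-formed.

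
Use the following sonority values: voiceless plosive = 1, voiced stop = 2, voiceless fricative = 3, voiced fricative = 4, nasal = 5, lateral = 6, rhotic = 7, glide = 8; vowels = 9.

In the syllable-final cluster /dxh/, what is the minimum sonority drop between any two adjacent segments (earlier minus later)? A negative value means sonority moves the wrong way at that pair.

-1

/d/ — voiced stop, sonority 2.
/x/ — voiceless fricative, sonority 3.
/h/ — voiceless fricative, sonority 3.
/d/→/x/: change -1.
/x/→/h/: change +0.
Minimum = -1.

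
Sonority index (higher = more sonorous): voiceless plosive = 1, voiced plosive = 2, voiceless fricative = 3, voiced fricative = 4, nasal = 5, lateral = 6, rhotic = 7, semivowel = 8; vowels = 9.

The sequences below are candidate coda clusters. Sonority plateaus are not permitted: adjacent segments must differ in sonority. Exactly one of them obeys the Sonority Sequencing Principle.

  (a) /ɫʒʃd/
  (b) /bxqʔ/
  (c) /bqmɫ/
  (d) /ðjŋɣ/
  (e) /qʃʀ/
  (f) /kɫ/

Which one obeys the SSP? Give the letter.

a

(a) 6-4-3-2 → obeys
(b) 2-3-1-1 → violates
(c) 2-1-5-6 → violates
(d) 4-8-5-4 → violates
(e) 1-3-7 → violates
(f) 1-6 → violates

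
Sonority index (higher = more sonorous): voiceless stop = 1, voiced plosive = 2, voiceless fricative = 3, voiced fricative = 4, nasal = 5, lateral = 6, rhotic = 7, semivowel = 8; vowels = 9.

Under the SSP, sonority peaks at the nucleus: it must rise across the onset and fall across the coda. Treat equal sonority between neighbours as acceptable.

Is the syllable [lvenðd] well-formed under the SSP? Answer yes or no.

Onset: /l/ is a lateral (sonority 6), /v/ is a voiced fricative (sonority 4); then the nucleus /e/ (sonority 9).
Onset profile 6-4-9 — does not rise throughout.
Coda: /n/ is a nasal (sonority 5), /ð/ is a voiced fricative (sonority 4), /d/ is a voiced plosive (sonority 2).
Coda profile 9-5-4-2 — falls from the nucleus.

no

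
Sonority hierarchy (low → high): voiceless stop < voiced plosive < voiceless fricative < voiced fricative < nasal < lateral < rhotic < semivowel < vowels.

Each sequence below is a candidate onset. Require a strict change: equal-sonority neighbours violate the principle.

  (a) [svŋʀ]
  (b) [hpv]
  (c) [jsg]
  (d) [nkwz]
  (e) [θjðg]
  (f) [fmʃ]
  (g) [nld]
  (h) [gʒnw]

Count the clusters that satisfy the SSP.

2

(a) 3-4-5-7 → obeys
(b) 3-1-4 → violates
(c) 8-3-2 → violates
(d) 5-1-8-4 → violates
(e) 3-8-4-2 → violates
(f) 3-5-3 → violates
(g) 5-6-2 → violates
(h) 2-4-5-8 → obeys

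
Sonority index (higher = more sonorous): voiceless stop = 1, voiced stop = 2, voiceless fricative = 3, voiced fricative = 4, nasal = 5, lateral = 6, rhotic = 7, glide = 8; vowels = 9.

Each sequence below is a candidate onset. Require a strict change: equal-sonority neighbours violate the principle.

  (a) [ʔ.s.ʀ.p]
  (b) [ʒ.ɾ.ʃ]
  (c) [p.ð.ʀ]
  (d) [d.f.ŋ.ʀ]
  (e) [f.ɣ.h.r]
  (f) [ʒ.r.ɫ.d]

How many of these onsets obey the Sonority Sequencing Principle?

(a) [ʔ.s.ʀ.p]: profile 1-3-7-1 — violates.
(b) [ʒ.ɾ.ʃ]: profile 4-7-3 — violates.
(c) [p.ð.ʀ]: profile 1-4-7 — obeys.
(d) [d.f.ŋ.ʀ]: profile 2-3-5-7 — obeys.
(e) [f.ɣ.h.r]: profile 3-4-3-7 — violates.
(f) [ʒ.r.ɫ.d]: profile 4-7-6-2 — violates.

2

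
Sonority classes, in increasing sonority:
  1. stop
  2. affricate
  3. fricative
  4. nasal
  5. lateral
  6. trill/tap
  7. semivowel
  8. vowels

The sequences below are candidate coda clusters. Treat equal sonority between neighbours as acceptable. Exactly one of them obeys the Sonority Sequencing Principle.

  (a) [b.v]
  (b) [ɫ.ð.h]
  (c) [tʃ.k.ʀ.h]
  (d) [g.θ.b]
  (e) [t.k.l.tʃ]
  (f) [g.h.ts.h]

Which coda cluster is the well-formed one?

b

(a) sonority 1-3: ill-formed.
(b) sonority 5-3-3: well-formed.
(c) sonority 2-1-6-3: ill-formed.
(d) sonority 1-3-1: ill-formed.
(e) sonority 1-1-5-2: ill-formed.
(f) sonority 1-3-2-3: ill-formed.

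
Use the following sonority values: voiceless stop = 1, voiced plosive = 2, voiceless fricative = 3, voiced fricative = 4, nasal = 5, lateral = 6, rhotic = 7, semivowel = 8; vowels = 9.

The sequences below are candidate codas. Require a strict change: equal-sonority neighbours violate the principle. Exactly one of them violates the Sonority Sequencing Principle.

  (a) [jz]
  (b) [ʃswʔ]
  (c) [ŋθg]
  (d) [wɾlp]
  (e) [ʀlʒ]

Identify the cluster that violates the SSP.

b

(a) sonority 8-4: well-formed.
(b) sonority 3-3-8-1: ill-formed.
(c) sonority 5-3-2: well-formed.
(d) sonority 8-7-6-1: well-formed.
(e) sonority 7-6-4: well-formed.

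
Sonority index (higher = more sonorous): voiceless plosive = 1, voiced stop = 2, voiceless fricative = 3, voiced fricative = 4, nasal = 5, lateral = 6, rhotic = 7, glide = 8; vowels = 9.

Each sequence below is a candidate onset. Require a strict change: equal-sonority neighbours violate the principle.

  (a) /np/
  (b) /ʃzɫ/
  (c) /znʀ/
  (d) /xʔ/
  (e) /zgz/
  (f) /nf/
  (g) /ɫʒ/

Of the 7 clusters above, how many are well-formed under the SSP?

2

(a) sonority 5-1: ill-formed.
(b) sonority 3-4-6: well-formed.
(c) sonority 4-5-7: well-formed.
(d) sonority 3-1: ill-formed.
(e) sonority 4-2-4: ill-formed.
(f) sonority 5-3: ill-formed.
(g) sonority 6-4: ill-formed.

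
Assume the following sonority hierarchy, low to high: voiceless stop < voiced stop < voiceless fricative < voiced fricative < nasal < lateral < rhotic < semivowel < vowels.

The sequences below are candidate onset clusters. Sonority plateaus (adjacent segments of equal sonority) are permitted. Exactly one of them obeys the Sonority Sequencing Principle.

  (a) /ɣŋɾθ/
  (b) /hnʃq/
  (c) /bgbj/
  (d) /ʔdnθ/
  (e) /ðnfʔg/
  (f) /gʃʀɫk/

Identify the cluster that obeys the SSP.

c

(a) /ɣŋɾθ/: profile 4-5-7-3 — violates.
(b) /hnʃq/: profile 3-5-3-1 — violates.
(c) /bgbj/: profile 2-2-2-8 — obeys.
(d) /ʔdnθ/: profile 1-2-5-3 — violates.
(e) /ðnfʔg/: profile 4-5-3-1-2 — violates.
(f) /gʃʀɫk/: profile 2-3-7-6-1 — violates.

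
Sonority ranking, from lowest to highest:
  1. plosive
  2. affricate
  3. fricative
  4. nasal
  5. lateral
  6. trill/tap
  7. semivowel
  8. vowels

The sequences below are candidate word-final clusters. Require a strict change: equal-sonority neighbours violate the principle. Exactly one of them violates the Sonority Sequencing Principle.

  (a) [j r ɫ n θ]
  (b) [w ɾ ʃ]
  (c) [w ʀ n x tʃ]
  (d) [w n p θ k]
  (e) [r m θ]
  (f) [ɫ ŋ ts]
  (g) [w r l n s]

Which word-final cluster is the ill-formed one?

d

(a) [j r ɫ n θ]: profile 7-6-5-4-3 — obeys.
(b) [w ɾ ʃ]: profile 7-6-3 — obeys.
(c) [w ʀ n x tʃ]: profile 7-6-4-3-2 — obeys.
(d) [w n p θ k]: profile 7-4-1-3-1 — violates.
(e) [r m θ]: profile 6-4-3 — obeys.
(f) [ɫ ŋ ts]: profile 5-4-2 — obeys.
(g) [w r l n s]: profile 7-6-5-4-3 — obeys.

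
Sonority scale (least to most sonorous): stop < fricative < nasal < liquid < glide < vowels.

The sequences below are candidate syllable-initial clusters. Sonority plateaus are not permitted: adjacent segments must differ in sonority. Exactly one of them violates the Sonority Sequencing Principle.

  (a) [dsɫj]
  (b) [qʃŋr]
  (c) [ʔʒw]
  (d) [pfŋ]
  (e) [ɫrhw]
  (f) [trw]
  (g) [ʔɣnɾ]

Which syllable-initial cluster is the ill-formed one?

e

(a) sonority 1-2-4-5: well-formed.
(b) sonority 1-2-3-4: well-formed.
(c) sonority 1-2-5: well-formed.
(d) sonority 1-2-3: well-formed.
(e) sonority 4-4-2-5: ill-formed.
(f) sonority 1-4-5: well-formed.
(g) sonority 1-2-3-4: well-formed.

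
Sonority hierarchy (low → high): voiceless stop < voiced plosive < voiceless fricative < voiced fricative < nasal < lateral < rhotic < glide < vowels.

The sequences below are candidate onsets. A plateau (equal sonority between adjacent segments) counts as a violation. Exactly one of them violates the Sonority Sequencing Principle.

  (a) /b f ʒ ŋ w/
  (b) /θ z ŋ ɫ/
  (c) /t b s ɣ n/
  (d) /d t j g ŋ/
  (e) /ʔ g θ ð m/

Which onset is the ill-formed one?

d

(a) 2-3-4-5-8 → obeys
(b) 3-4-5-6 → obeys
(c) 1-2-3-4-5 → obeys
(d) 2-1-8-2-5 → violates
(e) 1-2-3-4-5 → obeys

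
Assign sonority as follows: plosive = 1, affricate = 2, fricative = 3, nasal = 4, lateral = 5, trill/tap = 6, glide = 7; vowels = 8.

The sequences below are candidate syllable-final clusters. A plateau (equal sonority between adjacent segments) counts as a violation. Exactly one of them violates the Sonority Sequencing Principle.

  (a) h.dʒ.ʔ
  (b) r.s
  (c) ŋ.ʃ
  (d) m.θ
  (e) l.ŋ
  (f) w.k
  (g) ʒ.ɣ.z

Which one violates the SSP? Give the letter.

g

(a) sonority 3-2-1: well-formed.
(b) sonority 6-3: well-formed.
(c) sonority 4-3: well-formed.
(d) sonority 4-3: well-formed.
(e) sonority 5-4: well-formed.
(f) sonority 7-1: well-formed.
(g) sonority 3-3-3: ill-formed.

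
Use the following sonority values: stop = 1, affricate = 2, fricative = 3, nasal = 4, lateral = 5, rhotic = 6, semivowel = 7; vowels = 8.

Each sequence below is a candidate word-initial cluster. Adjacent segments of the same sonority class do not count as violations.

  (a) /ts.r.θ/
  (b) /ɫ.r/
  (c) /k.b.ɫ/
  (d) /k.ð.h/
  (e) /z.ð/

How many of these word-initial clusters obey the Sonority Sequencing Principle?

4

(a) /ts.r.θ/: profile 2-6-3 — violates.
(b) /ɫ.r/: profile 5-6 — obeys.
(c) /k.b.ɫ/: profile 1-1-5 — obeys.
(d) /k.ð.h/: profile 1-3-3 — obeys.
(e) /z.ð/: profile 3-3 — obeys.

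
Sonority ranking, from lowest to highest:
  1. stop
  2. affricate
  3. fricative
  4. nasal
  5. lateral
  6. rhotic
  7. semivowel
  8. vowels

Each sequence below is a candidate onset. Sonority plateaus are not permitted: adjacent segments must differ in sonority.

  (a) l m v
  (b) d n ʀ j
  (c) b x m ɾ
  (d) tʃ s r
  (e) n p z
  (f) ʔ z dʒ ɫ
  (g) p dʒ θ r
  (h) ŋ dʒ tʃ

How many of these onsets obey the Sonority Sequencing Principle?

(a) 5-4-3 → violates
(b) 1-4-6-7 → obeys
(c) 1-3-4-6 → obeys
(d) 2-3-6 → obeys
(e) 4-1-3 → violates
(f) 1-3-2-5 → violates
(g) 1-2-3-6 → obeys
(h) 4-2-2 → violates

4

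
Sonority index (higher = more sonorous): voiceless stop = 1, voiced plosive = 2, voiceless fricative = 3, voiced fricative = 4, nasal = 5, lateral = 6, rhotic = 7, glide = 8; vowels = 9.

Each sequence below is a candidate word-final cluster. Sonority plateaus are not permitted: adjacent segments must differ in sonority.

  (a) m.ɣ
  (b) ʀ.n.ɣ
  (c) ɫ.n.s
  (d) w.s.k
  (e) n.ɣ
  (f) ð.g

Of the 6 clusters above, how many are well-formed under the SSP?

(a) m.ɣ: profile 5-4 — obeys.
(b) ʀ.n.ɣ: profile 7-5-4 — obeys.
(c) ɫ.n.s: profile 6-5-3 — obeys.
(d) w.s.k: profile 8-3-1 — obeys.
(e) n.ɣ: profile 5-4 — obeys.
(f) ð.g: profile 4-2 — obeys.

6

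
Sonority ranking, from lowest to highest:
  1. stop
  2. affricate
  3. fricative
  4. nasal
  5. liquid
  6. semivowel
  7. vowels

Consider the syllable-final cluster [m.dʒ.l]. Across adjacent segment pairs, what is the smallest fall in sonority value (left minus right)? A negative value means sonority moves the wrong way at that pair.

-3

/m/: nasal = 4.
/dʒ/: affricate = 2.
/l/: liquid = 5.
/m/→/dʒ/: change +2.
/dʒ/→/l/: change -3.
Minimum = -3.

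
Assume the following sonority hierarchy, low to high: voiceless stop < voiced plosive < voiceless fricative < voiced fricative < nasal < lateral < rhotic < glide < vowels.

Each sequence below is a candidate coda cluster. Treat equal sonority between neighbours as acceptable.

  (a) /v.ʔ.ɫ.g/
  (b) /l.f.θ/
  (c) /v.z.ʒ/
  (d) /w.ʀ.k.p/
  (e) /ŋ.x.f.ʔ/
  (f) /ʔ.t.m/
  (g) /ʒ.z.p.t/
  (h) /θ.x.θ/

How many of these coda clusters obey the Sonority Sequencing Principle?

(a) sonority 4-1-6-2: ill-formed.
(b) sonority 6-3-3: well-formed.
(c) sonority 4-4-4: well-formed.
(d) sonority 8-7-1-1: well-formed.
(e) sonority 5-3-3-1: well-formed.
(f) sonority 1-1-5: ill-formed.
(g) sonority 4-4-1-1: well-formed.
(h) sonority 3-3-3: well-formed.

6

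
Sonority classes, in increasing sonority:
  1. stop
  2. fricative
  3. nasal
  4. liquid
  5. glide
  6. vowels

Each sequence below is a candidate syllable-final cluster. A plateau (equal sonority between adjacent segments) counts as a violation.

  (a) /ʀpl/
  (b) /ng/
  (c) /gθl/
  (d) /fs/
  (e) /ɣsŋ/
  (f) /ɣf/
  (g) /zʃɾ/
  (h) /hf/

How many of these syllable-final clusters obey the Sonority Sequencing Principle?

(a) sonority 4-1-4: ill-formed.
(b) sonority 3-1: well-formed.
(c) sonority 1-2-4: ill-formed.
(d) sonority 2-2: ill-formed.
(e) sonority 2-2-3: ill-formed.
(f) sonority 2-2: ill-formed.
(g) sonority 2-2-4: ill-formed.
(h) sonority 2-2: ill-formed.

1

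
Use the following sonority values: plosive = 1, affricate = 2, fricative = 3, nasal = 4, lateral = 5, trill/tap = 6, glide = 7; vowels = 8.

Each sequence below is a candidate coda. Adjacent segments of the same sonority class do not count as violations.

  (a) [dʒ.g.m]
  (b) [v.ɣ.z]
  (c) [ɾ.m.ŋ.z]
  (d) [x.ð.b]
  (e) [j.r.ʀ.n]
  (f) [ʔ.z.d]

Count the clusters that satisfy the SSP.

4

(a) [dʒ.g.m]: profile 2-1-4 — violates.
(b) [v.ɣ.z]: profile 3-3-3 — obeys.
(c) [ɾ.m.ŋ.z]: profile 6-4-4-3 — obeys.
(d) [x.ð.b]: profile 3-3-1 — obeys.
(e) [j.r.ʀ.n]: profile 7-6-6-4 — obeys.
(f) [ʔ.z.d]: profile 1-3-1 — violates.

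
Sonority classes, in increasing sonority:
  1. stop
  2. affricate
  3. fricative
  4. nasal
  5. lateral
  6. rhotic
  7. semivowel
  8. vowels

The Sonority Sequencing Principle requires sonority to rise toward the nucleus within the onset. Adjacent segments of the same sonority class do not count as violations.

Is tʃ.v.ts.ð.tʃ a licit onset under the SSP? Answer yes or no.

/tʃ/: affricate = 2.
/v/: fricative = 3.
/ts/: affricate = 2.
/ð/: fricative = 3.
/tʃ/: affricate = 2.
The profile is 2-3-2-3-2. Between /v/ (3) and /ts/ (2) sonority does not rise, so the cluster violates the SSP.

no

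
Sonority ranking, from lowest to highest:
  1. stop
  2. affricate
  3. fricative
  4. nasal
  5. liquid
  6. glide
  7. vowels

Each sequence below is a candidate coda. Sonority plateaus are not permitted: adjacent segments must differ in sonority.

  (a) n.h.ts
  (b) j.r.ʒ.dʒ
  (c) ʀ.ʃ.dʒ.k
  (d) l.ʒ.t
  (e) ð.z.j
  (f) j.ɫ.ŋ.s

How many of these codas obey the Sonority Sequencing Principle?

(a) n.h.ts: profile 4-3-2 — obeys.
(b) j.r.ʒ.dʒ: profile 6-5-3-2 — obeys.
(c) ʀ.ʃ.dʒ.k: profile 5-3-2-1 — obeys.
(d) l.ʒ.t: profile 5-3-1 — obeys.
(e) ð.z.j: profile 3-3-6 — violates.
(f) j.ɫ.ŋ.s: profile 6-5-4-3 — obeys.

5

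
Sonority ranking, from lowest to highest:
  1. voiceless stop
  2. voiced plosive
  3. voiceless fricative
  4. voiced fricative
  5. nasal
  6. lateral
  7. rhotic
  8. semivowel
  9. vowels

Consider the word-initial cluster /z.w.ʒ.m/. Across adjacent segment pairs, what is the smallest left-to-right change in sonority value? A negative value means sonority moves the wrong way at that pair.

/z/ — voiced fricative, sonority 4.
/w/ — semivowel, sonority 8.
/ʒ/ — voiced fricative, sonority 4.
/m/ — nasal, sonority 5.
/z/→/w/: change +4.
/w/→/ʒ/: change -4.
/ʒ/→/m/: change +1.
Minimum = -4.

-4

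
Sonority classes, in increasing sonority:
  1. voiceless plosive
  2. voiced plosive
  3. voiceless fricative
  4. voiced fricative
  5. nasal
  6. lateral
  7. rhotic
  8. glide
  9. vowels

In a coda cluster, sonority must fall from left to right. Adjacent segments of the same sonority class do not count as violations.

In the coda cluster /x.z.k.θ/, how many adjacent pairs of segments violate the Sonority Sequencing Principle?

2

/x/ is a voiceless fricative (sonority 3).
/z/ is a voiced fricative (sonority 4).
/k/ is a voiceless plosive (sonority 1).
/θ/ is a voiceless fricative (sonority 3).
/x/→/z/: 3→4 (does not fall) — violation.
/z/→/k/: 4→1 (falls) — ok.
/k/→/θ/: 1→3 (does not fall) — violation.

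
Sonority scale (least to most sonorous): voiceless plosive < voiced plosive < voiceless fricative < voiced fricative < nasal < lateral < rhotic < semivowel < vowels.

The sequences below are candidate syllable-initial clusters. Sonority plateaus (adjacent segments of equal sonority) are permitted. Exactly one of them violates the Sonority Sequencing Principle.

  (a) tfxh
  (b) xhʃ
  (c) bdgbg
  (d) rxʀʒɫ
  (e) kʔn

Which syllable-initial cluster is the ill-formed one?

d

(a) 1-3-3-3 → obeys
(b) 3-3-3 → obeys
(c) 2-2-2-2-2 → obeys
(d) 7-3-7-4-6 → violates
(e) 1-1-5 → obeys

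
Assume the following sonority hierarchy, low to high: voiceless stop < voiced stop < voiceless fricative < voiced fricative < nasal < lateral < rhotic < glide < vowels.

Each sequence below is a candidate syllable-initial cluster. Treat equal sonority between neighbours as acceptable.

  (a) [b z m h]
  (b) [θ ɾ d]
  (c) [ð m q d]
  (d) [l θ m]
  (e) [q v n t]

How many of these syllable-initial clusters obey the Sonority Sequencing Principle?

(a) [b z m h]: profile 2-4-5-3 — violates.
(b) [θ ɾ d]: profile 3-7-2 — violates.
(c) [ð m q d]: profile 4-5-1-2 — violates.
(d) [l θ m]: profile 6-3-5 — violates.
(e) [q v n t]: profile 1-4-5-1 — violates.

0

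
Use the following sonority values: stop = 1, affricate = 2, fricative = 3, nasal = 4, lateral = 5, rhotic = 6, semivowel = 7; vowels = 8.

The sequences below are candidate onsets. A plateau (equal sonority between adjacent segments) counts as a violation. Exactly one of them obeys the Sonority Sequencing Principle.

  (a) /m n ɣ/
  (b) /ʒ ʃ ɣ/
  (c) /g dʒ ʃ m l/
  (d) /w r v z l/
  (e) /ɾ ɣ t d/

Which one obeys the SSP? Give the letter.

(a) 4-4-3 → violates
(b) 3-3-3 → violates
(c) 1-2-3-4-5 → obeys
(d) 7-6-3-3-5 → violates
(e) 6-3-1-1 → violates

c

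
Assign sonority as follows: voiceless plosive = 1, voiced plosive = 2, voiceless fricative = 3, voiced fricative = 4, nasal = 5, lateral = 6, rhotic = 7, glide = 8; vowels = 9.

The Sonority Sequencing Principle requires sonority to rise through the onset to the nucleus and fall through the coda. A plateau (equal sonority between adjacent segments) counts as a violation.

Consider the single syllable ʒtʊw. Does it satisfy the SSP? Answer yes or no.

no

Onset: /ʒ/ is a voiced fricative (sonority 4), /t/ is a voiceless plosive (sonority 1); then the nucleus /ʊ/ (sonority 9).
Onset profile 4-1-9 — does not strictly rise throughout.
Coda: /w/ is a glide (sonority 8).
Coda profile 9-8 — falls from the nucleus.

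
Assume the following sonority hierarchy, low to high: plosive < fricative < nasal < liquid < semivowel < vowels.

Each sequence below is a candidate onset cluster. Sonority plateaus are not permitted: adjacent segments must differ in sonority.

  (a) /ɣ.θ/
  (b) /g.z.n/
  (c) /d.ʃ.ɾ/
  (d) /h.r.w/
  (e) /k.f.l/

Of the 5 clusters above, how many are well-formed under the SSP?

(a) /ɣ.θ/: profile 2-2 — violates.
(b) /g.z.n/: profile 1-2-3 — obeys.
(c) /d.ʃ.ɾ/: profile 1-2-4 — obeys.
(d) /h.r.w/: profile 2-4-5 — obeys.
(e) /k.f.l/: profile 1-2-4 — obeys.

4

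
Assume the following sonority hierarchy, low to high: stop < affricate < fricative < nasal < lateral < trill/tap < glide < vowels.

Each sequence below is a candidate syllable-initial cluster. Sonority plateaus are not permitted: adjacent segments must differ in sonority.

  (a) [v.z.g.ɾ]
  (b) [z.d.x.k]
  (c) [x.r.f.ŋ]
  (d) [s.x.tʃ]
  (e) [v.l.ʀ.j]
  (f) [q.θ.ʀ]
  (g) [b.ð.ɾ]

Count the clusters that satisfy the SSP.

(a) [v.z.g.ɾ]: profile 3-3-1-6 — violates.
(b) [z.d.x.k]: profile 3-1-3-1 — violates.
(c) [x.r.f.ŋ]: profile 3-6-3-4 — violates.
(d) [s.x.tʃ]: profile 3-3-2 — violates.
(e) [v.l.ʀ.j]: profile 3-5-6-7 — obeys.
(f) [q.θ.ʀ]: profile 1-3-6 — obeys.
(g) [b.ð.ɾ]: profile 1-3-6 — obeys.

3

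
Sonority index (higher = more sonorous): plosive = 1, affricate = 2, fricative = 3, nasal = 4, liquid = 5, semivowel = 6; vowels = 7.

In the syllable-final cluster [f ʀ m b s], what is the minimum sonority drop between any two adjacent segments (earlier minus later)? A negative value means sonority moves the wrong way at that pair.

-2

/f/: fricative = 3.
/ʀ/: liquid = 5.
/m/: nasal = 4.
/b/: plosive = 1.
/s/: fricative = 3.
/f/→/ʀ/: change -2.
/ʀ/→/m/: change +1.
/m/→/b/: change +3.
/b/→/s/: change -2.
Minimum = -2.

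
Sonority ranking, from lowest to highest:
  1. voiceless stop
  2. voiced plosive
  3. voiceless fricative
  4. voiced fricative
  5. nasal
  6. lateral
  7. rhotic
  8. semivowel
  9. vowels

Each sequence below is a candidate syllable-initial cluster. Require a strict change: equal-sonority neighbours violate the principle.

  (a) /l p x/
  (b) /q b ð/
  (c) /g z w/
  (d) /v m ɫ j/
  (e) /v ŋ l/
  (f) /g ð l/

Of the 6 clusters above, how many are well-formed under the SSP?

5

(a) sonority 6-1-3: ill-formed.
(b) sonority 1-2-4: well-formed.
(c) sonority 2-4-8: well-formed.
(d) sonority 4-5-6-8: well-formed.
(e) sonority 4-5-6: well-formed.
(f) sonority 2-4-6: well-formed.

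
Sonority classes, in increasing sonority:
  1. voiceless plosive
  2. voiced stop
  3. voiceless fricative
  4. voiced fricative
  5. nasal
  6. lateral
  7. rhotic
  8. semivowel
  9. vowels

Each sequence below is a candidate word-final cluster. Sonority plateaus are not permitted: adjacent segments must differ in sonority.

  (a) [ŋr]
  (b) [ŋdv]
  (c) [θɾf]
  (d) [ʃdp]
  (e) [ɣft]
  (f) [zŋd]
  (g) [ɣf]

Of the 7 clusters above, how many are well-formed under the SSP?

(a) sonority 5-7: ill-formed.
(b) sonority 5-2-4: ill-formed.
(c) sonority 3-7-3: ill-formed.
(d) sonority 3-2-1: well-formed.
(e) sonority 4-3-1: well-formed.
(f) sonority 4-5-2: ill-formed.
(g) sonority 4-3: well-formed.

3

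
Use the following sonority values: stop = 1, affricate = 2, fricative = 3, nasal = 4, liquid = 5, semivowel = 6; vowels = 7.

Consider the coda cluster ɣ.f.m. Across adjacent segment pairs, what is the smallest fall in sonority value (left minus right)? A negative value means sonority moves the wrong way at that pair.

/ɣ/ is a fricative (sonority 3).
/f/ is a fricative (sonority 3).
/m/ is a nasal (sonority 4).
/ɣ/→/f/: change +0.
/f/→/m/: change -1.
Minimum = -1.

-1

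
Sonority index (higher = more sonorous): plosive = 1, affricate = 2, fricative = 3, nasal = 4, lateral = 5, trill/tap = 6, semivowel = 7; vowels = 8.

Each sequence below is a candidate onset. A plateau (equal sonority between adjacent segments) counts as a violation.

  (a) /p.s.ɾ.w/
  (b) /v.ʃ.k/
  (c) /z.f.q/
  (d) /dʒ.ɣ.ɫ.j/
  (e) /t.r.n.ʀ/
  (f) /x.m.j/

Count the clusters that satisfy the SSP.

3

(a) /p.s.ɾ.w/: profile 1-3-6-7 — obeys.
(b) /v.ʃ.k/: profile 3-3-1 — violates.
(c) /z.f.q/: profile 3-3-1 — violates.
(d) /dʒ.ɣ.ɫ.j/: profile 2-3-5-7 — obeys.
(e) /t.r.n.ʀ/: profile 1-6-4-6 — violates.
(f) /x.m.j/: profile 3-4-7 — obeys.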